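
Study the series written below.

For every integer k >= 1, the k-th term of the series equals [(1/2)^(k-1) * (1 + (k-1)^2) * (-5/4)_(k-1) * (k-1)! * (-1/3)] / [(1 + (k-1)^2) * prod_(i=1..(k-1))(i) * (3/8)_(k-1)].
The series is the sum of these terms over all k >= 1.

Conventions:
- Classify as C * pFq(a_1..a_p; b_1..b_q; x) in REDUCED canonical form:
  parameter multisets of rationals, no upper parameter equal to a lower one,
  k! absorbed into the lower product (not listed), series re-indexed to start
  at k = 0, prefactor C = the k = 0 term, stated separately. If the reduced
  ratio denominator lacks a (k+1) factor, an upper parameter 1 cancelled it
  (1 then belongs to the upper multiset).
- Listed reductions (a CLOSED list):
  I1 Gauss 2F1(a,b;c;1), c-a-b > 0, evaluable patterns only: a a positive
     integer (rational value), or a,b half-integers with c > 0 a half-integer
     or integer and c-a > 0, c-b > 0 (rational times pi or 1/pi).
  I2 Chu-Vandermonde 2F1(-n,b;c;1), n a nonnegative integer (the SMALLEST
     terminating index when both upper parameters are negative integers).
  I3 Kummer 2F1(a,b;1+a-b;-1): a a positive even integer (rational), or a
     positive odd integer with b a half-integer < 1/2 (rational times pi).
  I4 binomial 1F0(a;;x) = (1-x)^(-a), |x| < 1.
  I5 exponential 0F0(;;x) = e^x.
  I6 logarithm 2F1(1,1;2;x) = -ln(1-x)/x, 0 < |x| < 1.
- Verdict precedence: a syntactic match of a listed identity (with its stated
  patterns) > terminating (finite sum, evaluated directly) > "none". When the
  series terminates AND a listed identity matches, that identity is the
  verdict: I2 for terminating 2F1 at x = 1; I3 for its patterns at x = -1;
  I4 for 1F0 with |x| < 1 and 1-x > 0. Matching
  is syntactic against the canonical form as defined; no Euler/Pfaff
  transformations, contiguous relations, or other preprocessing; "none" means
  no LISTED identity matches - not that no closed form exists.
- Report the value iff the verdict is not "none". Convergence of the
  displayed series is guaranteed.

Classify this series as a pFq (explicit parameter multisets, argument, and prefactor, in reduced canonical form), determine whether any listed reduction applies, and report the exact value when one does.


The tell: with t_0 = -1/3, the product of the first k integers (prefactor -1/3) is k!.
Term ratio: r(k) = (1/2) * (k-5/4) (k+1) / [(k+3/8) (k+1)] - poly over poly, x = (1/2) from leading terms; C = -1/3 at k = 0.

Prefactor -1/3, argument 1/2: 2F1 with upper {-5/4, 1} over lower {3/8}. Verdict: none - at argument 1/2 the multisets {-5/4, 1} ; {3/8} match no listed identity.


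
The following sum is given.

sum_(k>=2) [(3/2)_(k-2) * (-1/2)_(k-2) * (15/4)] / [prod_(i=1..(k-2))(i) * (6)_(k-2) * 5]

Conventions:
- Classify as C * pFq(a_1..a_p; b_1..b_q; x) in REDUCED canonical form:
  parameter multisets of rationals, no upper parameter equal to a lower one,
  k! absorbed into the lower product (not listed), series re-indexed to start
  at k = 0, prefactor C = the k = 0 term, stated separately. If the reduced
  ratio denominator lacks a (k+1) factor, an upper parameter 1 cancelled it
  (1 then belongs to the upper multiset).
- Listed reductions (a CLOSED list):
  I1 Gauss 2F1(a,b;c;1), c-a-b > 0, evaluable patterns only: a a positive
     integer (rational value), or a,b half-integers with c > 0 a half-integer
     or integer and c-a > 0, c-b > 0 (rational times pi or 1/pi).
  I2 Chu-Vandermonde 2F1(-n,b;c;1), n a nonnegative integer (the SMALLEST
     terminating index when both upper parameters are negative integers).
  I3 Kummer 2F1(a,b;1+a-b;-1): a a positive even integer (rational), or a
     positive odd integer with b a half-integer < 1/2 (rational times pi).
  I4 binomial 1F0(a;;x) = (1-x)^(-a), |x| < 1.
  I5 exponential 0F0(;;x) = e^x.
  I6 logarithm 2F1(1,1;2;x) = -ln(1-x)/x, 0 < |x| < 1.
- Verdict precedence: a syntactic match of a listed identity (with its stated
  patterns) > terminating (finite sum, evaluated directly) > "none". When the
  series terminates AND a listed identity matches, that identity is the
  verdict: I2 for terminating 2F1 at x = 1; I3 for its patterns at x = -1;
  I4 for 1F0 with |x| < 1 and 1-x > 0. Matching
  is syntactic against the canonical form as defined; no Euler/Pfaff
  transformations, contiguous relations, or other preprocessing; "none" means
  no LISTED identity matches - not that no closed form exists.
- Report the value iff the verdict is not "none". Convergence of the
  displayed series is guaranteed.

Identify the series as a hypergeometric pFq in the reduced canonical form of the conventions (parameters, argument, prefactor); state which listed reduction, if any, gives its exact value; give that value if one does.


Structural cue: t_0 being 3/4, the product of the first k integers (prefactor 3/4) is k!.
Ratio: r(k) = 1 * (k-1/2) (k+3/2) / [(k+6) (k+1)] ; factor over Q: parameters, x = 1, and C = 3/4.

Reduced: x = 1, 2F1, upper = {-1/2, 3/2}, lower = {6}, C = 3/4. Verdict: the half-integer Gauss pattern (I1) fires (x = 1; upper {-1/2, 3/2} half-integers, c = 6 in the evaluable pattern). Exact value: (16384/8085) / pi.


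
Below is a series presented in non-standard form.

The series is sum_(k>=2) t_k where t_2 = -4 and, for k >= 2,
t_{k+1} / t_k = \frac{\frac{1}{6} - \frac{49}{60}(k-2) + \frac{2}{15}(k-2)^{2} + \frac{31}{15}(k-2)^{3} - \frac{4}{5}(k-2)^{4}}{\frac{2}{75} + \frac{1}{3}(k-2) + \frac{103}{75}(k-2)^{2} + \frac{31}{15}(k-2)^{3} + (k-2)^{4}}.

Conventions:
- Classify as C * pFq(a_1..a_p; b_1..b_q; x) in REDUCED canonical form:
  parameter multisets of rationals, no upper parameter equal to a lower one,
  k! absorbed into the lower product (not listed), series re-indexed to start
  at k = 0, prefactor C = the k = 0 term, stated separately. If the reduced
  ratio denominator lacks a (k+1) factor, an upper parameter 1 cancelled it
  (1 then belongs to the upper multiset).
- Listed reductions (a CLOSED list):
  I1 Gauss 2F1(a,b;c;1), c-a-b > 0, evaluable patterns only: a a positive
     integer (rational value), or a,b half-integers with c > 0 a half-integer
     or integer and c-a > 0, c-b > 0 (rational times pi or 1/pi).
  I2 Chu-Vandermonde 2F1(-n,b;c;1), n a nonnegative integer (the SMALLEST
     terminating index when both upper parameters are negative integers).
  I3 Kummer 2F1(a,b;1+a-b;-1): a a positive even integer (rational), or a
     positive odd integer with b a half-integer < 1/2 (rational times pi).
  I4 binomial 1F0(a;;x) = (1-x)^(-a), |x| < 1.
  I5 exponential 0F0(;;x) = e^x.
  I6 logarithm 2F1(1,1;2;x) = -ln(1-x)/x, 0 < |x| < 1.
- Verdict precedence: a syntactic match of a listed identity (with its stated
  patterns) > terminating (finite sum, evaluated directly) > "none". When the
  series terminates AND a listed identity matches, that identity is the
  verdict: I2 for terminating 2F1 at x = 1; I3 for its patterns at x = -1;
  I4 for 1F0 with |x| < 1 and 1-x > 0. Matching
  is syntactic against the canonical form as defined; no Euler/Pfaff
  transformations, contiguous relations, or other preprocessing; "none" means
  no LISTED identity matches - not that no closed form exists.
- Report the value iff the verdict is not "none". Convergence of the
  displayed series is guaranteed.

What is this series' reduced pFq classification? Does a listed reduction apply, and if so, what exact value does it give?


With C = -4: the canonical form is 3F2(-\frac{5}{2}, -\frac{1}{2}, -\frac{1}{4}; \frac{1}{5}, \frac{1}{5}; -\frac{4}{5}). Verdict: none. Every listed pattern misses the 3F2 form at -\frac{4}{5}, upper {-\frac{5}{2}, -\frac{1}{2}, -\frac{1}{4}}.

The tell: t_0 = -4 here, and cancel k + 2/3 from the displayed ratio first; then C = -4.
Consecutive-term ratio: r(k) = -\frac{4}{5} * (k-\frac{5}{2}) (k-\frac{1}{2}) (k-\frac{1}{4}) / [(k+\frac{1}{5}) (k+\frac{1}{5}) (k+1)] - rational in k. x = -\frac{4}{5}; t_0 = -4; negate the roots.


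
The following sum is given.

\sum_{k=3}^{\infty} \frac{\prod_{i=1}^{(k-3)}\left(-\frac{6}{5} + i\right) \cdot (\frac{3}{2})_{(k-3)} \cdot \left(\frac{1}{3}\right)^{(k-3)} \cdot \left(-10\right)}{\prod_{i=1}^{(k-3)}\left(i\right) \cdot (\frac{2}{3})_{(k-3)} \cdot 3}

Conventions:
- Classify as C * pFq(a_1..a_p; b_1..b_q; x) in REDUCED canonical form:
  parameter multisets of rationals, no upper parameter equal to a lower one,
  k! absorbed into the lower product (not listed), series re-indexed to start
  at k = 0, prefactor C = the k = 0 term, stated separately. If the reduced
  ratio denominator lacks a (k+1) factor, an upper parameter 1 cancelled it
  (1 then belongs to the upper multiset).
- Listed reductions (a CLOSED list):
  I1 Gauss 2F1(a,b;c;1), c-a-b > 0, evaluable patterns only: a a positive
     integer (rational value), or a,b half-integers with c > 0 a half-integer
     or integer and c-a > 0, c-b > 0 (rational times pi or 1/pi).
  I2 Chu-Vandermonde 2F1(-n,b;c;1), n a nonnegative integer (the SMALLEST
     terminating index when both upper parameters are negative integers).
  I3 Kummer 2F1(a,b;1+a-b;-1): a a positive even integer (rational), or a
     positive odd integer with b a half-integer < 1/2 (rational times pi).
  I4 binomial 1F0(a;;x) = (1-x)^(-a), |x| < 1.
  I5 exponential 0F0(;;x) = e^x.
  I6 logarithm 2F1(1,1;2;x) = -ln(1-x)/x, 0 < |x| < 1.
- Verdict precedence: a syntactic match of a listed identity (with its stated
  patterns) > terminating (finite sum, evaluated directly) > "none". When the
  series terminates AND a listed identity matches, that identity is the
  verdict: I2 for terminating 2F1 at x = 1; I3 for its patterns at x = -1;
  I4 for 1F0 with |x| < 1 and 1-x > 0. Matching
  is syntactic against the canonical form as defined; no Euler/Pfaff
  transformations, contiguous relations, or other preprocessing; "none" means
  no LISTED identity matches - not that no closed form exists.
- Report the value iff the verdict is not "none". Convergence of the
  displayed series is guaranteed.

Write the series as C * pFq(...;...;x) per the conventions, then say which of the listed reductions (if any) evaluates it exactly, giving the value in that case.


Prefactor -\frac{10}{3}, argument \frac{1}{3}: 2F1 with upper {-\frac{1}{5}, \frac{3}{2}} over lower {\frac{2}{3}}. Verdict: none. No listed pattern accepts 2F1(-\frac{1}{5}, \frac{3}{2}; \frac{2}{3}; \frac{1}{3}).

Key step: x = \frac{1}{3} and the product of the first k integers (C = -10/3) is k!.
Ratio: r(k) = \frac{1}{3} * (k-\frac{1}{5}) (k+\frac{3}{2}) / [(k+\frac{2}{3}) (k+1)] - rational in k, leading ratio \frac{1}{3}; with t_0 = -\frac{10}{3}, classification follows.


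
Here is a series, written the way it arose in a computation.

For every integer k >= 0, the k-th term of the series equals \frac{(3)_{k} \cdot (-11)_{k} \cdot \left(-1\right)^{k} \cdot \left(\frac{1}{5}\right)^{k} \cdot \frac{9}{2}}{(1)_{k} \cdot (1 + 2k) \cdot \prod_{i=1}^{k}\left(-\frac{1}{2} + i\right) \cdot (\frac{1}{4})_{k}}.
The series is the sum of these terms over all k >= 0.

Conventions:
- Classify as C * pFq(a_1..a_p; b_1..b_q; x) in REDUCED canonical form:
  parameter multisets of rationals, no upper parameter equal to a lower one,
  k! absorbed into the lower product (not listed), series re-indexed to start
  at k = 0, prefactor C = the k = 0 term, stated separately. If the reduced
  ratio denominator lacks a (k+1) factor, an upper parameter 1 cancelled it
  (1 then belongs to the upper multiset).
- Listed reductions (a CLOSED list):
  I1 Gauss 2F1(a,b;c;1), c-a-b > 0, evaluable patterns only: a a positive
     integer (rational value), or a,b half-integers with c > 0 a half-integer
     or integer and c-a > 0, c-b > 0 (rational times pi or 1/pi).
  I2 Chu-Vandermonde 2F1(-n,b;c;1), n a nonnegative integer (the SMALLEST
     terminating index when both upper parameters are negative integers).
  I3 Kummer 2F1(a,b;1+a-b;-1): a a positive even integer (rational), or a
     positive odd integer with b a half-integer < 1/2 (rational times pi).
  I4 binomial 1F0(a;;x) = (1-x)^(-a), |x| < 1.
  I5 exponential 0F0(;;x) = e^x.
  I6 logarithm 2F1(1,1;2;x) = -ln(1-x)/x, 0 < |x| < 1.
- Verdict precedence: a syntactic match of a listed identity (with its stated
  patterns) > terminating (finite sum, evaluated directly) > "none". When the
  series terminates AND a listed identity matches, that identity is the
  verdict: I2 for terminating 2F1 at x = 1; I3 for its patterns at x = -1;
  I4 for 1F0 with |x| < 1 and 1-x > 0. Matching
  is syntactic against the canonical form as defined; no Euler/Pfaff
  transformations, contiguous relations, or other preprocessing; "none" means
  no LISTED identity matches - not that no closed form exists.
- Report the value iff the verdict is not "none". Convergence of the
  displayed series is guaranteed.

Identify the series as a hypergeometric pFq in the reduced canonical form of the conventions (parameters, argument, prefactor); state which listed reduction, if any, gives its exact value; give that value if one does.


With C = \frac{9}{2}: the canonical form is 2F2(-11, 3; \frac{1}{4}, \frac{3}{2}; -\frac{1}{5}). Verdict: terminating - upper -11 stops the sum at k = 11; the 12 terms are added exactly. Sum: \frac{12821278876447012020631035847}{55602061532485729980468750}.

First insight: x = -\frac{1}{5} and (1)_k (C = 9/2, x = -1/5) is k! itself.
Term ratio: r(k) = -\frac{1}{5} * (k-11) (k+3) / [(k+\frac{1}{4}) (k+\frac{3}{2}) (k+1)] ; factor over Q: parameters, x = -\frac{1}{5}, and C = \frac{9}{2}.


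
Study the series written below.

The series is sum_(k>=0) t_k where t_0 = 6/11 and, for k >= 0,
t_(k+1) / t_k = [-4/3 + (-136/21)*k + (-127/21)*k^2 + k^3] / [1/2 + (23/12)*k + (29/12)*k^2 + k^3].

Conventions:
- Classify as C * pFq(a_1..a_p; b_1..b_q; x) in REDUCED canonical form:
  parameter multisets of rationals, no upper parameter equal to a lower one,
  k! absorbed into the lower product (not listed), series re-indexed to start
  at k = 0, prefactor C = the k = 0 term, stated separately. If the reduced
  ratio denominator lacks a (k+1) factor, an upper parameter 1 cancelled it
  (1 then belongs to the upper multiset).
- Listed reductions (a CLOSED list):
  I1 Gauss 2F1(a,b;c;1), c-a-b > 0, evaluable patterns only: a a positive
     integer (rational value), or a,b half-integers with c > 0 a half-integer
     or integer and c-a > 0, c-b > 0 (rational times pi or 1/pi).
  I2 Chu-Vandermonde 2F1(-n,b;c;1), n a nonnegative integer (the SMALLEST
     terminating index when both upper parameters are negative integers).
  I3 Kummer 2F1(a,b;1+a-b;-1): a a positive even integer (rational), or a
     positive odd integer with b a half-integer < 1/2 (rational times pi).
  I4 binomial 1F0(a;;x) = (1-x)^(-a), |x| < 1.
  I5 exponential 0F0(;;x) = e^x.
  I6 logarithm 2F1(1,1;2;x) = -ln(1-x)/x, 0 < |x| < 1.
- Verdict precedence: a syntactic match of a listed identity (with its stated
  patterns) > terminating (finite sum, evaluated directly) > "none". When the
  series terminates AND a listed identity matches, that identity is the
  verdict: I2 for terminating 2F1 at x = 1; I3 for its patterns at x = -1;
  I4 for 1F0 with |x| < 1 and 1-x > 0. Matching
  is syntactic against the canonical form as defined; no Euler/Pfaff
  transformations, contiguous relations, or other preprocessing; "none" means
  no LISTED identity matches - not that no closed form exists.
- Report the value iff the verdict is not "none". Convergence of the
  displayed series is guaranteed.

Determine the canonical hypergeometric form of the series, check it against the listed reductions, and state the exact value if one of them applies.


This is 6/11 * 2F1(-7, 2/7; 3/4; 1) in reduced canonical form. Verdict (x = 1): Vandermonde's identity (I2) applies (terminating 2F1 at x = 1 with n = 7, b = 2/7, c = 3/4). Hence: 7954198850/39759832497.

The tell: t_0 being 6/11, the ratio is unreduced: k + 2/3 divides both sides (prefactor 6/11).
Consecutive-term ratio: r(k) = 1 * (k-7) (k+2/7) / [(k+3/4) (k+1)] - rational in k. x = 1; t_0 = 6/11; negate the roots.


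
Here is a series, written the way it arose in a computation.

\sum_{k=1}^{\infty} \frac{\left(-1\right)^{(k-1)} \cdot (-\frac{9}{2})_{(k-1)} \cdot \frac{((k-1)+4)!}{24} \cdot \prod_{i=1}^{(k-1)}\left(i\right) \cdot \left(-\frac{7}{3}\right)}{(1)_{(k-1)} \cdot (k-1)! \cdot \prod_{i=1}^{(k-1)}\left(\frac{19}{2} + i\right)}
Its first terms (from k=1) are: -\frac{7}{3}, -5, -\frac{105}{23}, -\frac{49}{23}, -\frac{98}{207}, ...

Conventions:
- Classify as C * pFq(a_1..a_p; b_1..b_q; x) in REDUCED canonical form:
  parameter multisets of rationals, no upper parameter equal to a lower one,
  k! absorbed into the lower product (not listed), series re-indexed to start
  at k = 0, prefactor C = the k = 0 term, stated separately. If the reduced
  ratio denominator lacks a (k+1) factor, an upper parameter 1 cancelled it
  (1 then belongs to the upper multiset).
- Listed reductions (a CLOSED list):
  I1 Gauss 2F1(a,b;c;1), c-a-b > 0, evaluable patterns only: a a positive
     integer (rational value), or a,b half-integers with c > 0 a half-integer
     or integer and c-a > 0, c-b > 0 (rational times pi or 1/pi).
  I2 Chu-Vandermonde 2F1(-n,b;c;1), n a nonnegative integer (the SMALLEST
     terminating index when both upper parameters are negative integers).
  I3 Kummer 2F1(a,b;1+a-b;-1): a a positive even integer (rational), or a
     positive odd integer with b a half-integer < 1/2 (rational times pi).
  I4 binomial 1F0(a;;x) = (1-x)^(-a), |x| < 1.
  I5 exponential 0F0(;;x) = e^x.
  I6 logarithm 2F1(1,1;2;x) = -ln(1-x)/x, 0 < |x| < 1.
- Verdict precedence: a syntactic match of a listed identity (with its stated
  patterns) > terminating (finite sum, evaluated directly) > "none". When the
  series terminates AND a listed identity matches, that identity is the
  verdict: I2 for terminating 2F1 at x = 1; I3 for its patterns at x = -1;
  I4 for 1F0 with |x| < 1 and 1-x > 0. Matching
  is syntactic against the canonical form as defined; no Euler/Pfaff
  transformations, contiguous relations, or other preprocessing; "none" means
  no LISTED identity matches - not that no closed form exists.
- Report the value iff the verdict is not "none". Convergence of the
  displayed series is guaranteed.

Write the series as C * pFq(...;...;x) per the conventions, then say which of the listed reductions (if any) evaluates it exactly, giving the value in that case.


First insight: from the first term -\frac{7}{3}: the parameter 1 appears in both the upper and lower lists and cancels.
Consecutive-term ratio: r(k) = -1 * (k-\frac{9}{2}) (k+5) / [(k+\frac{21}{2}) (k+1)] - rational; roots negated = parameters, x = -1, C = -\frac{7}{3}.

Reduced: x = -1, 2F1, upper = {-\frac{9}{2}, 5}, lower = {\frac{21}{2}}, C = -\frac{7}{3}. Verdict: Kummer's theorem (I3) applies (x = -1; c = \frac{21}{2} equals 1+a-b for upper {-\frac{9}{2}, 5}: listed pattern). Its exact value is \left(-\frac{4849845}{1048576}\right) \cdot \pi.


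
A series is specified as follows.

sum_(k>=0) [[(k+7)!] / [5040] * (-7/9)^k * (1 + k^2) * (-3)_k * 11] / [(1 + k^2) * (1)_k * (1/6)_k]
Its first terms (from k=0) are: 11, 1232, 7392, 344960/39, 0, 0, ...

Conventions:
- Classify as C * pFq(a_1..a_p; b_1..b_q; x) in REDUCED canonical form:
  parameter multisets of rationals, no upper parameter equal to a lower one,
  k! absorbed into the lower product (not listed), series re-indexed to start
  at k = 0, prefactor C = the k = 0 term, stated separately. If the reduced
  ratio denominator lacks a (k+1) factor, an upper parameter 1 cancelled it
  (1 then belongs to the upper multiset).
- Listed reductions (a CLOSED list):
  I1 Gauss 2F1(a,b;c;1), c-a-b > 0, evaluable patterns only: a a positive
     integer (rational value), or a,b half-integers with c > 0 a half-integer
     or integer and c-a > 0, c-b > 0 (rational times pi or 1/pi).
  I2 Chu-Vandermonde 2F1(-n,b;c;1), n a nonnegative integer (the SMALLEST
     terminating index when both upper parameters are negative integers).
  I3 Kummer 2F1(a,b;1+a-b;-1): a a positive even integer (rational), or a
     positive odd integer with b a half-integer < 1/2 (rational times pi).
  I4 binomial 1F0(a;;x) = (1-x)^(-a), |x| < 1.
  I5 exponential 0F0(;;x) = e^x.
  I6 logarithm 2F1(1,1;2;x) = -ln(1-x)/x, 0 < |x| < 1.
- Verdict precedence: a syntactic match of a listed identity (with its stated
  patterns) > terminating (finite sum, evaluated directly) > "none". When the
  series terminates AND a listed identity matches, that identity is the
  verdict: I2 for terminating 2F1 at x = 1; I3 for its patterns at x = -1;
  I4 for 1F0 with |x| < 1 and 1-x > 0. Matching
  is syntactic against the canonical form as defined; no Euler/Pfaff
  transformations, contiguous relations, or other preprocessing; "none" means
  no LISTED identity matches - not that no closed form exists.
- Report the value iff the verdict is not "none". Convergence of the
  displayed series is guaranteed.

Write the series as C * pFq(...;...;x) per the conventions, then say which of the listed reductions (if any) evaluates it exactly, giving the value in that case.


Classification (C = 11): 2F1 with upper {-3, 8}, lower {1/6}, argument x = -7/9. Verdict: terminating - upper parameter -3 makes this a finite sum (last index 3), evaluated exactly. Value: 681725/39.

Structural cue: with t_0 = 11, the factorial ratio (C = 11) (k+a-1)!/(a-1)! is a rising factorial (a)_k.
Adjacent-term ratio: r(k) = (-7/9) * (k-3) (k+8) / [(k+1/6) (k+1)] - rational in k, leading ratio (-7/9); with t_0 = 11, classification follows.


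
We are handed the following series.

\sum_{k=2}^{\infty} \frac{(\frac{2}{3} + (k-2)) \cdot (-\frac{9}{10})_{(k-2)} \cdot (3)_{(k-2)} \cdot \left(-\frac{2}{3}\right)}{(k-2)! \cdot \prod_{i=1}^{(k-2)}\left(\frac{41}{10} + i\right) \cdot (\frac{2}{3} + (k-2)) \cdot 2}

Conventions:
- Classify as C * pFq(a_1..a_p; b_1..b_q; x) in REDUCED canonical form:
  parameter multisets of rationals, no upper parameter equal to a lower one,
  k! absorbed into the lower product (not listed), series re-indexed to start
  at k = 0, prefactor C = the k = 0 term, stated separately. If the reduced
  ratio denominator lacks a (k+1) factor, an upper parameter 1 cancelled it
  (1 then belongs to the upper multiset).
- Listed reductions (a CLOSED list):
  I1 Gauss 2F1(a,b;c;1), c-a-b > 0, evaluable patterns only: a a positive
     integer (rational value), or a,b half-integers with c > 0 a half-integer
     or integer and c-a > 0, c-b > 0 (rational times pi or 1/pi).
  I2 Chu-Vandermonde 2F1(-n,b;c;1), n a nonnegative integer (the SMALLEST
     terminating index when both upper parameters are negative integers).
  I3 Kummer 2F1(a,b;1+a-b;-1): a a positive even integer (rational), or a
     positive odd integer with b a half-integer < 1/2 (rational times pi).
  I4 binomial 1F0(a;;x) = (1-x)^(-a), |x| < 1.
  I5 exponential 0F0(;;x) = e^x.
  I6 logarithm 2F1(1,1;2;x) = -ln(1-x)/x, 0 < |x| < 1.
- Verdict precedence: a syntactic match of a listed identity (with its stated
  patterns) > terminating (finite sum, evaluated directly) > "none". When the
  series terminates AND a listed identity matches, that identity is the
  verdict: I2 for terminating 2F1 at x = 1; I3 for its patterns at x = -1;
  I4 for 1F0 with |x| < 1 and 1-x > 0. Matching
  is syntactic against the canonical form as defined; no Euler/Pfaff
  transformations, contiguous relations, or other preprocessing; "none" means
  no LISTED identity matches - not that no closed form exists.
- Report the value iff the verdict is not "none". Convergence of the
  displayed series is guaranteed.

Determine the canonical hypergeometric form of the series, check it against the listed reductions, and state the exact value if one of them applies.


At argument 1: a 2F1 with upper {-\frac{9}{10}, 3}, lower {\frac{51}{10}}, scaled by C = -\frac{1}{3}. Verdict: Gauss (I1, integer-parameter pattern) fires (x = 1: the Gamma ratio telescopes since c-a-b = 3 > 0 and a = 3 in Z>0). Exact value: -\frac{8897}{60000}.

First insight: x = 1 and k + 2/3 divides numerator and denominator alike; prefactor -1/3 after cancelling.
Consecutive-term ratio: r(k) = 1 * (k-\frac{9}{10}) (k+3) / [(k+\frac{51}{10}) (k+1)] - rational in k. x = 1; t_0 = -\frac{1}{3}; negate the roots.


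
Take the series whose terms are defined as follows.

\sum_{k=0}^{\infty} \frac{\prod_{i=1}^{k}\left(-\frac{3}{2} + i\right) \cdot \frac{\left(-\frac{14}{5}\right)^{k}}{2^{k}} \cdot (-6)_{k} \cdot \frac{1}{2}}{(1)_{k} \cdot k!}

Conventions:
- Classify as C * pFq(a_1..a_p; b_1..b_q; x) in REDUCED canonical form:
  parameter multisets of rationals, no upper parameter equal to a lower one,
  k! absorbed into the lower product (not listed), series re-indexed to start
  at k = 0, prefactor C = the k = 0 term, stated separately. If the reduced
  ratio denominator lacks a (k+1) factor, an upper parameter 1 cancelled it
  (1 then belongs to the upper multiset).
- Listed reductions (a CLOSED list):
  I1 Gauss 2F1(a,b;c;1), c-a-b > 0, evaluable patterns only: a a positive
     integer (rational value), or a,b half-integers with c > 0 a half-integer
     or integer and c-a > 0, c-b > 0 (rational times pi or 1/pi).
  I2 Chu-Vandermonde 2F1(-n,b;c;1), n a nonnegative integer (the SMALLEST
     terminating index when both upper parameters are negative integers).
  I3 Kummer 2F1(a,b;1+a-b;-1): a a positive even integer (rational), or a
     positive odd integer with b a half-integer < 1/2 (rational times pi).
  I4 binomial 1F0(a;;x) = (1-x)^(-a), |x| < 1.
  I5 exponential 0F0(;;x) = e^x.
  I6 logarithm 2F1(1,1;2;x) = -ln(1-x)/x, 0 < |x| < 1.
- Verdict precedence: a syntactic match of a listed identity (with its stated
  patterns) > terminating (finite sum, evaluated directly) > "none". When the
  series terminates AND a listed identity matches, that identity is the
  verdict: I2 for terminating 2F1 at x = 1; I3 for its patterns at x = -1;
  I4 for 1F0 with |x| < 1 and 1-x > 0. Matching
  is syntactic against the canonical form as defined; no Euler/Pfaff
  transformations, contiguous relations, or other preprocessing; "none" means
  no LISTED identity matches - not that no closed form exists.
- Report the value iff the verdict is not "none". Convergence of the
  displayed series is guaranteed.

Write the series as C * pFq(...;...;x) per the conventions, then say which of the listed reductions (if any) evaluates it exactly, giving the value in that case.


With C = \frac{1}{2}: the canonical form is 2F1(-6, -\frac{1}{2}; 1; -\frac{7}{5}). Verdict: terminating (-6 upstairs). 7 nonzero terms in all; added directly. Exact value: -\frac{217483509}{32000000}.

The tell: with t_0 = \frac{1}{2}, the two k-th powers (C = 1/2) combine into one argument.
Adjacent-term ratio: r(k) = -\frac{7}{5} * (k-6) (k-\frac{1}{2}) / [(k+1) (k+1)] - rational in k, leading ratio -\frac{7}{5}; with t_0 = \frac{1}{2}, classification follows.


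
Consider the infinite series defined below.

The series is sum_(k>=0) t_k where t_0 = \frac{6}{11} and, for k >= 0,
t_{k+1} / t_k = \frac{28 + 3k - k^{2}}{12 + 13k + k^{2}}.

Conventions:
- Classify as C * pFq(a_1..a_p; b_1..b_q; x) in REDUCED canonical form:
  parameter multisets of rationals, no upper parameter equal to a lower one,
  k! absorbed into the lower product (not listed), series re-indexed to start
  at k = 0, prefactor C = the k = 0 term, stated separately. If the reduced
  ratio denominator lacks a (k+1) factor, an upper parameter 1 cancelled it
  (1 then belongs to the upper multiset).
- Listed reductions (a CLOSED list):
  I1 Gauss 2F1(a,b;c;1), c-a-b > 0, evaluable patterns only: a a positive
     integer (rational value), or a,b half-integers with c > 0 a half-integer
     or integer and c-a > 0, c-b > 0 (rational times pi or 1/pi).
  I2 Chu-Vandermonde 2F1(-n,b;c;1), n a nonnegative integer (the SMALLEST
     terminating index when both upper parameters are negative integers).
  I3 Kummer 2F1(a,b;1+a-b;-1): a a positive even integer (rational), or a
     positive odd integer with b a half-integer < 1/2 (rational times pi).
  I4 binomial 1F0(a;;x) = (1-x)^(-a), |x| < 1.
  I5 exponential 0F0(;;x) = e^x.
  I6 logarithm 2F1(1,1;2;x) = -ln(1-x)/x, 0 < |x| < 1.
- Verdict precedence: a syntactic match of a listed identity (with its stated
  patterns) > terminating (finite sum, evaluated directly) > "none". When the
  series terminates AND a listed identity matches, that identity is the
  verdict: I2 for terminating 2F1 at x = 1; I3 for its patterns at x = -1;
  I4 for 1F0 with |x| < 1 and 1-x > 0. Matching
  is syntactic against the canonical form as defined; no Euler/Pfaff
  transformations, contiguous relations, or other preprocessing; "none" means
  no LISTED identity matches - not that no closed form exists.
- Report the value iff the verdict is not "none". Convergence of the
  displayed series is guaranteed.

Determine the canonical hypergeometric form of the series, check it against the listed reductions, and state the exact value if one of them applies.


Reduced: x = -1, 2F1, upper = {-7, 4}, lower = {12}, C = \frac{6}{11}. Verdict (x = -1): Kummer (I3) applies (x = -1; c = 12 equals 1+a-b for upper {-7, 4}: listed pattern). Sum: 5.

The tell: t_0 being \frac{6}{11}, roots of the ratio polynomials (C = 6/11) are the negated parameters.
Ratio: r(k) = -1 * (k-7) (k+4) / [(k+12) (k+1)] ; factor over Q: parameters, x = -1, and C = \frac{6}{11}.


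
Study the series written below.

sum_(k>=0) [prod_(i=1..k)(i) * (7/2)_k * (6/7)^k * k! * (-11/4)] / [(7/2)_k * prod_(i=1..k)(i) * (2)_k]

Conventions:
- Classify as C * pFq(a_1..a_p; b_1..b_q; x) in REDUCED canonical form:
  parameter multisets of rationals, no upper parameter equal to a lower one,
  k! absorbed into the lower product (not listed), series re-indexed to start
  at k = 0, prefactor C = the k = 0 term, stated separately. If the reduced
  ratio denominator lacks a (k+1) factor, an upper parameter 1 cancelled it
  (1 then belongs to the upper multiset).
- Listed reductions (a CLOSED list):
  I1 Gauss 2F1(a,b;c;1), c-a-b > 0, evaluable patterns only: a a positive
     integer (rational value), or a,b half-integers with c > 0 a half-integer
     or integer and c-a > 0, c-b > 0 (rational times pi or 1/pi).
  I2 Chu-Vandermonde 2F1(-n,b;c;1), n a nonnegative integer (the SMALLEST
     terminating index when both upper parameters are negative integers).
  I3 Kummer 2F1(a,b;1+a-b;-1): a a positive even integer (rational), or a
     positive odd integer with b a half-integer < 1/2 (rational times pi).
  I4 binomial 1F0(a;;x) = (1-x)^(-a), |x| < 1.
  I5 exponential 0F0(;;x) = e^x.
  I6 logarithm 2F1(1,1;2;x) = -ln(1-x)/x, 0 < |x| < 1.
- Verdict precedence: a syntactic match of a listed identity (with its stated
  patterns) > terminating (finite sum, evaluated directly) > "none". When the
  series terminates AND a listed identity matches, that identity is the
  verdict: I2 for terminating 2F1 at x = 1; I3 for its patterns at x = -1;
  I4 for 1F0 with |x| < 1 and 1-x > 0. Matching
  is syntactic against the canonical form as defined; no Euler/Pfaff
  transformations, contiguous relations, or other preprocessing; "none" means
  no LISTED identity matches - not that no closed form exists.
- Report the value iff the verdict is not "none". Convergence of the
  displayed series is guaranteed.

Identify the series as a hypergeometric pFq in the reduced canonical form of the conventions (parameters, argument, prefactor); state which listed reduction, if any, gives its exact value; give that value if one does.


With C = -11/4: the canonical form is 2F1(1, 1; 2; 6/7). Verdict: this is the I6 logarithm reduction (the logarithm: parameters (1,1;2), x = 6/7). Value: (77/24) * ln(1/7).

First insight: t_0 being -11/4, the parameter 7/2 appears in both the upper and lower lists and cancels.
Term ratio: r(k) = (6/7) * (k+1) (k+1) / [(k+2) (k+1)] ; factor over Q: parameters, x = (6/7), and C = -11/4.


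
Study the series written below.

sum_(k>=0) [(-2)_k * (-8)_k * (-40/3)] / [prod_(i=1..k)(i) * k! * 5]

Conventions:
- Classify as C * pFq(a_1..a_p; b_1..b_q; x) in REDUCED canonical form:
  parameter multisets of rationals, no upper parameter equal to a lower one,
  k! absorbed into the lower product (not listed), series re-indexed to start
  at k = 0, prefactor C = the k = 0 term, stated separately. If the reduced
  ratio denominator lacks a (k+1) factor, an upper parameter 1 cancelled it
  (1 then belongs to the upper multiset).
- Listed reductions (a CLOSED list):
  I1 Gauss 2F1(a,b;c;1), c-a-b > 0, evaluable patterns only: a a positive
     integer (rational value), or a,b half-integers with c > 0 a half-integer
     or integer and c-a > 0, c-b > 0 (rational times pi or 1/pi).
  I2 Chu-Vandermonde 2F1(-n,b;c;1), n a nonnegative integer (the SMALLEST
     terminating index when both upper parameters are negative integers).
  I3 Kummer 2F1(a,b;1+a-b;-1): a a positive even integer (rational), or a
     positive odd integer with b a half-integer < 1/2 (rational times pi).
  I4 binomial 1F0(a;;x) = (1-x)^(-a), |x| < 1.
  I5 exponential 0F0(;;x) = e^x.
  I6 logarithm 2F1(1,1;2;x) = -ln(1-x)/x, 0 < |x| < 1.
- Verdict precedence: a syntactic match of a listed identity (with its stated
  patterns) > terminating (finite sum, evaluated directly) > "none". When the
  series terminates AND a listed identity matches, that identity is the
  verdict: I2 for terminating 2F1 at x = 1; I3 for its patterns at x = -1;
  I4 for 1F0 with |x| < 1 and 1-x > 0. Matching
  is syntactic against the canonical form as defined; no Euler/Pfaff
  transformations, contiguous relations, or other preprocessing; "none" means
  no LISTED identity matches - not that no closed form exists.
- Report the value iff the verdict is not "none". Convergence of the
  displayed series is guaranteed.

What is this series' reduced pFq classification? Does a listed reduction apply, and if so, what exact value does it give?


First insight: t_0 = -8/3 here, and the constant factors (C = -8/3) combine into one prefactor.
Consecutive-term ratio: r(k) = 1 * (k-8) (k-2) / [(k+1) (k+1)] - rational in k, leading ratio 1; with t_0 = -8/3, classification follows.

x = 1 here; the reduced form reads 2F1, upper {-8, -2}, lower {1}, C = -8/3. Verdict: Vandermonde's identity (I2) applies (terminating 2F1 at x = 1 with n = 2, b = -8, c = 1). Exact value: -120.


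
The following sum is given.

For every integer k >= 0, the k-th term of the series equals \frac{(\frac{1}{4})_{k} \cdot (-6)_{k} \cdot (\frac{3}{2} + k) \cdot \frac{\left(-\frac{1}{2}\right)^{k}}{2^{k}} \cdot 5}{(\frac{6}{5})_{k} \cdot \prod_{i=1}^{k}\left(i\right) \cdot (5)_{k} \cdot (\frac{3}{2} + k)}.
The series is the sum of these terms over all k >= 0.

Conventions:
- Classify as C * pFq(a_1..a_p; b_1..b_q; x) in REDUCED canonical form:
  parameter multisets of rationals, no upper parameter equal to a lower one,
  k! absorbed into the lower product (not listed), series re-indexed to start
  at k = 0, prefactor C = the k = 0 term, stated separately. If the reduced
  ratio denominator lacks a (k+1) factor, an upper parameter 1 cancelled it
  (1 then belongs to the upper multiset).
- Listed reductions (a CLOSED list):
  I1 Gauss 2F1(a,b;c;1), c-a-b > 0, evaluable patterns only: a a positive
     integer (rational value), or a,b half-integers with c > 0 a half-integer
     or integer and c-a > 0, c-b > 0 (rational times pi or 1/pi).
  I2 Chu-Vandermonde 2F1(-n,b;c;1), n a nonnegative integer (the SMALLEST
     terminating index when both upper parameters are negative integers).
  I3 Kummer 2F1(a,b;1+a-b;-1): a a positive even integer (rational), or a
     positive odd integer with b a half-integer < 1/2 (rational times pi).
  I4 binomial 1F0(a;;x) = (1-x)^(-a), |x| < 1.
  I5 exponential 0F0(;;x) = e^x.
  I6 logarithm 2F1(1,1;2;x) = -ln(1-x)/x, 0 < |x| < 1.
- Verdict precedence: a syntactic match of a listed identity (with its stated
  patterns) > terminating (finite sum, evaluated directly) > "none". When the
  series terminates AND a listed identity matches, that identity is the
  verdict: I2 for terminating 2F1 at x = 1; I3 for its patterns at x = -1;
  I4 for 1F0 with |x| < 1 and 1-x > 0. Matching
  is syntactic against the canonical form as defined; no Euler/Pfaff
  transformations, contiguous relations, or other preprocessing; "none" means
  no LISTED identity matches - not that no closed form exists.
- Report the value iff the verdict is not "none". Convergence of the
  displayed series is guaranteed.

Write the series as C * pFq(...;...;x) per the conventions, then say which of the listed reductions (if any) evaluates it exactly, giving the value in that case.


Canonical form: C = 5 times 2F2 with upper {-6, \frac{1}{4}}, lower {\frac{6}{5}, 5}, x = -\frac{1}{4}. Verdict: terminating (-6 upstairs). 7 nonzero terms in all; added directly. Exact value: \frac{27548788342639855}{5167051815518208}.

Key step: from the first term 5: the two k-th powers (prefactor 5) combine into one argument.
Adjacent-term ratio: r(k) = -\frac{1}{4} * (k-6) (k+\frac{1}{4}) / [(k+\frac{6}{5}) (k+5) (k+1)] - rational; roots negated = parameters, x = -\frac{1}{4}, C = 5.


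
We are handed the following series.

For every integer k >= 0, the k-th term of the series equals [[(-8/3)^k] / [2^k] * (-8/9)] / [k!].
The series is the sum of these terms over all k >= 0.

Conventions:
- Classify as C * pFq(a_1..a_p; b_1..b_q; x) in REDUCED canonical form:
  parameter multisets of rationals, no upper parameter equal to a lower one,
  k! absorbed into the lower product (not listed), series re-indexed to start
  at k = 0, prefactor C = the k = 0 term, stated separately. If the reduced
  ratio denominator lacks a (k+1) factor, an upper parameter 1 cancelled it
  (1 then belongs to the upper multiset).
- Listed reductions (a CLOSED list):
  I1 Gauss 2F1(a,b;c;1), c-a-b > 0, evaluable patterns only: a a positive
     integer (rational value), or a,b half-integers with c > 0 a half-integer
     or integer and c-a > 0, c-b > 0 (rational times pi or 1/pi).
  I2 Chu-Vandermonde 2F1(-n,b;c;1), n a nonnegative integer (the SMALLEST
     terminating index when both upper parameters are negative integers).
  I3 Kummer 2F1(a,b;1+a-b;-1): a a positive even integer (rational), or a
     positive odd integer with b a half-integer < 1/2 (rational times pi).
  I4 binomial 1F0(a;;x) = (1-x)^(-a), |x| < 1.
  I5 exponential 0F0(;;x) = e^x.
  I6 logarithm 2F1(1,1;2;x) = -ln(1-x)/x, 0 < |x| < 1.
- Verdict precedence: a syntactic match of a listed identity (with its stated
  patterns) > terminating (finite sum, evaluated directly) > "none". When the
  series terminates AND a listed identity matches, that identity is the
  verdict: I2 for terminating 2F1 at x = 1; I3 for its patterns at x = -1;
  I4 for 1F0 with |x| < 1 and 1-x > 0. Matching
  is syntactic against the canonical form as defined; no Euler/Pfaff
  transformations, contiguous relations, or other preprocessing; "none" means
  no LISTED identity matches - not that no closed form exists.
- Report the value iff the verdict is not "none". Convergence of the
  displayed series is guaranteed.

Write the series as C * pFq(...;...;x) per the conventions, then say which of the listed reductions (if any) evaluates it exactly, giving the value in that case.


Reduced: x = -4/3, 0F0, upper = {-}, lower = {-}, C = -8/9. Verdict at x = -4/3: exponential (I5) matches (the 0F0 exponential series at x = -4/3). Its exact value is (-8/9) * e^(-4/3).

First insight: t_0 = -8/9 here, and the two k-th powers (prefactor -8/9) combine into one argument.
Term ratio: r(k) = (-4/3) * 1 / [(k+1)] - rational in k. x = (-4/3); t_0 = -8/9; negate the roots.


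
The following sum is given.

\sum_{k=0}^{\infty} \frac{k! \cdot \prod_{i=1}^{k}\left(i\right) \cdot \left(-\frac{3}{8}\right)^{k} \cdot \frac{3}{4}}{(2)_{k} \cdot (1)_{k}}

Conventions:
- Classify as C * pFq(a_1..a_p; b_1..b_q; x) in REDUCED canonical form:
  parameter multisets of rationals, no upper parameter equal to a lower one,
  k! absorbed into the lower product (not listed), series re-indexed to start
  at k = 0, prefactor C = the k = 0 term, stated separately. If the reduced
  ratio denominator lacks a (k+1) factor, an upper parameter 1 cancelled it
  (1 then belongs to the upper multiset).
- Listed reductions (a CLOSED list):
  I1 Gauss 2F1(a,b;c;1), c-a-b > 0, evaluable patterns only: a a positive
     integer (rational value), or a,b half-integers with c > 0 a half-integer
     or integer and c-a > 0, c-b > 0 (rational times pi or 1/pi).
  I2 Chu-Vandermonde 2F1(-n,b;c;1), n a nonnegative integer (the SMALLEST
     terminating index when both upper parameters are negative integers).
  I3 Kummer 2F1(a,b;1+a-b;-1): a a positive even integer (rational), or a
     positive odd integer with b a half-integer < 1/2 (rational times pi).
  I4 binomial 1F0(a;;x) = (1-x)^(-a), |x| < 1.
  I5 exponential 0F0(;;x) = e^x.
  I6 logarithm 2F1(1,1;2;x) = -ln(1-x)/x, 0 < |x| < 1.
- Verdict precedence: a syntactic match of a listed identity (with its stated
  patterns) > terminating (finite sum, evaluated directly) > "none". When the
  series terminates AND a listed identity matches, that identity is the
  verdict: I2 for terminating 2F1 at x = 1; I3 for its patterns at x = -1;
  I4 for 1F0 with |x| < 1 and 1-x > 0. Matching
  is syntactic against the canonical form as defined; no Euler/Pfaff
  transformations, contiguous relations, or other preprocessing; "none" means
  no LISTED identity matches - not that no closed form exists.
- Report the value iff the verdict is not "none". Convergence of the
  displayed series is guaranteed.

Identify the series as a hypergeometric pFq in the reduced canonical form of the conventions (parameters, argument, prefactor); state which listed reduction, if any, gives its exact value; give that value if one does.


Key observation: t_0 being \frac{3}{4}, the running product (C = 3/4, x = -3/8) telescopes to a rising factorial.
Step ratio: r(k) = -\frac{3}{8} * (k+1) (k+1) / [(k+2) (k+1)] ; factor over Q: parameters, x = -\frac{3}{8}, and C = \frac{3}{4}.

This is \frac{3}{4} * 2F1(1, 1; 2; -\frac{3}{8}) in reduced canonical form. Verdict: the logarithmic series (I6) fires (the logarithm: parameters (1,1;2), x = -\frac{3}{8}). Its exact value is 2 \cdot \ln\left(\frac{11}{8}\right).
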